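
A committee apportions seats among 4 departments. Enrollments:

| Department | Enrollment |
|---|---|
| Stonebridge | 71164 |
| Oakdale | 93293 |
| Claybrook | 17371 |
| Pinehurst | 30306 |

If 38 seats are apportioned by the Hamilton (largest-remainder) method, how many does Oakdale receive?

17

The standard divisor is 212134/38 ≈ 5582.474.
Standard quotas: Stonebridge 12.7478, Oakdale 16.7118, Claybrook 3.1117, Pinehurst 5.4288.
Lower quotas: Stonebridge 12, Oakdale 16, Claybrook 3, Pinehurst 5 (sum 36, leaving 2 seats).
Remainders in descending order: Stonebridge 0.7478, Oakdale 0.7118, Pinehurst 0.4288, Claybrook 0.1117.
Largest remainders: Stonebridge, Oakdale receive the extra seats.
Oakdale receives 17.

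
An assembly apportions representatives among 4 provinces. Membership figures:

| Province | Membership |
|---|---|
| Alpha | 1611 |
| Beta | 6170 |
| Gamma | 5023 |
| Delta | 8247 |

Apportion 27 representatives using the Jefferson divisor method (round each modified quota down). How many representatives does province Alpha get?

Standard divisor 21051/27 ≈ 779.667; standard quotas: Alpha 2.066, Beta 7.914, Gamma 6.442, Delta 10.578.
Rounding down gives 2, 7, 6, 10 = 25 seats, so the divisor must be adjusted.
With modified divisor 730: modified quotas Alpha 2.207, Beta 8.452, Gamma 6.881, Delta 11.297.
Rounding down: Alpha 2, Beta 8, Gamma 6, Delta 11 (total 27).
Alpha receives 2.

2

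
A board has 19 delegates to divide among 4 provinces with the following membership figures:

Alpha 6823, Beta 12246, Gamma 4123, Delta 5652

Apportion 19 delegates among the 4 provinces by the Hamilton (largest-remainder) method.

Alpha: 4, Beta: 8, Gamma: 3, Delta: 4

Standard divisor: 28844 ÷ 19 ≈ 1518.105.
Standard quotas: Alpha 4.4944, Beta 8.0666, Gamma 2.7159, Delta 3.7231.
Lower quotas: Alpha 4, Beta 8, Gamma 2, Delta 3 (sum 17, leaving 2 seats).
Remainders in descending order: Delta 0.7231, Gamma 0.7159, Alpha 0.4944, Beta 0.0666.
Largest remainders: Delta, Gamma receive the extra seats.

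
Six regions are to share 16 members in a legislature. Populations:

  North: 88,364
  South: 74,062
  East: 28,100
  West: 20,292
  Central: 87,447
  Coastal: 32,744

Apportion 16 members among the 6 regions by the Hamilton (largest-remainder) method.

Standard divisor: 331009 ÷ 16 ≈ 20688.062.
Standard quotas: North 4.2713, South 3.5799, East 1.3583, West 0.9809, Central 4.2269, Coastal 1.5827.
Lower quotas: North 4, South 3, East 1, West 0, Central 4, Coastal 1 (sum 13, leaving 3 seats).
Remainders in descending order: West 0.9809, Coastal 0.5827, South 0.5799, East 0.3583, North 0.2713, Central 0.2269.
The surplus seats go to West, Coastal, South.

North 4, South 4, East 1, West 1, Central 4, Coastal 2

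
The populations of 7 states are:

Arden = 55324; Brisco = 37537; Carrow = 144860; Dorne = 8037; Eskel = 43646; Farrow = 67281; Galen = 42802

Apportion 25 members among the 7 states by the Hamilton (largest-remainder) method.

Total 399487; standard divisor 399487/25 ≈ 15979.48.
Standard quotas: Arden 3.4622, Brisco 2.3491, Carrow 9.0654, Dorne 0.5030, Eskel 2.7314, Farrow 4.2105, Galen 2.6786.
Lower quotas: Arden 3, Brisco 2, Carrow 9, Dorne 0, Eskel 2, Farrow 4, Galen 2 (sum 22, leaving 3 seats).
Remainders in descending order: Eskel 0.7314, Galen 0.6786, Dorne 0.5030, Arden 0.4622, Brisco 0.3491, Farrow 0.2105, Carrow 0.0654.
Largest remainders: Eskel, Galen, Dorne receive the extra seats.

Arden 3, Brisco 2, Carrow 9, Dorne 1, Eskel 3, Farrow 4, Galen 3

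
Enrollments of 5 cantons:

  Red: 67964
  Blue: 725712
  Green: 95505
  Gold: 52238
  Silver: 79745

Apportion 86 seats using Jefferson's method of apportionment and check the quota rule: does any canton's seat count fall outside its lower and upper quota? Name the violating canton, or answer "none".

Standard quotas: Red 5.724, Blue 61.118, Green 8.043, Gold 4.399, Silver 6.716.
Jefferson allocation: Red 5, Blue 63, Green 8, Gold 4, Silver 6.
Blue has quota 61.118 (lower 61, upper 62) but receives 63 — outside the quota interval.

Blue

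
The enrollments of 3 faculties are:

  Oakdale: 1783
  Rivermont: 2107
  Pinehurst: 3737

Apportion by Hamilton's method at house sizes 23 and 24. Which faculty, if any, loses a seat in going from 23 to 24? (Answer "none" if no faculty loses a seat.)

Oakdale

At 23 seats: Oakdale 6, Rivermont 6, Pinehurst 11.
At 24 seats: Oakdale 5, Rivermont 7, Pinehurst 12.
Oakdale drops from 6 to 5.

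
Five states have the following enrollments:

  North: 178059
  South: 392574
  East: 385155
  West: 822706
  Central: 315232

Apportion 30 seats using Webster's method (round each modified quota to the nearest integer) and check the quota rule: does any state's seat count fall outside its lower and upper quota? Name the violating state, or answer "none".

none

Standard quotas: North 2.551, South 5.625, East 5.519, West 11.788, Central 4.517.
Webster allocation: North 3, South 6, East 5, West 12, Central 4.
Every allocation lies between the lower and upper quota.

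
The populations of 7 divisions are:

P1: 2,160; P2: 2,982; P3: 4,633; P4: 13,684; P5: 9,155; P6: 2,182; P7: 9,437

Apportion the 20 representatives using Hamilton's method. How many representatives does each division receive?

P1 1, P2 2, P3 2, P4 6, P5 4, P6 1, P7 4

The standard divisor is 44233/20 ≈ 2211.65.
Standard quotas: P1 0.9766, P2 1.3483, P3 2.0948, P4 6.1872, P5 4.1394, P6 0.9866, P7 4.2670.
Lower quotas: P1 0, P2 1, P3 2, P4 6, P5 4, P6 0, P7 4 (sum 17, leaving 3 seats).
Remainders in descending order: P6 0.9866, P1 0.9766, P2 0.3483, P7 0.2670, P4 0.1872, P5 0.1394, P3 0.0948.
Largest remainders: P6, P1, P2 receive the extra seats.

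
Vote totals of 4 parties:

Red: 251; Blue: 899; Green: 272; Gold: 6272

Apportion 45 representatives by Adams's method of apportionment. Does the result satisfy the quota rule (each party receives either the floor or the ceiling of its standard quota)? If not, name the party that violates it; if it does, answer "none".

Standard quotas: Red 1.468, Blue 5.258, Green 1.591, Gold 36.683.
Adams allocation: Red 2, Blue 6, Green 2, Gold 35.
Gold has quota 36.683 (lower 36, upper 37) but receives 35 — outside the quota interval.

Gold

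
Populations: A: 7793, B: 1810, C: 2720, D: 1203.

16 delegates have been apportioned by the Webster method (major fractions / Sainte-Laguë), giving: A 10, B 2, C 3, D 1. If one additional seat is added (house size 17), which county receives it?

Priority for the next seat is population ÷ (current seats + 0.5).
Priorities: A 742.190, B 724.000, C 777.143, D 802.000.
Highest priority: D.

D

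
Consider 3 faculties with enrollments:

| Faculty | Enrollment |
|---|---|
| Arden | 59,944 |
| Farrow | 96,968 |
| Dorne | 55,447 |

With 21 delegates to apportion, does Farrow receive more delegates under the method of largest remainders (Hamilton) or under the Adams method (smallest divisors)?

Hamilton

Hamilton: Arden 6, Farrow 10, Dorne 5.
Adams: Arden 6, Farrow 9, Dorne 6.
Farrow gets 10 under Hamilton and 9 under Adams.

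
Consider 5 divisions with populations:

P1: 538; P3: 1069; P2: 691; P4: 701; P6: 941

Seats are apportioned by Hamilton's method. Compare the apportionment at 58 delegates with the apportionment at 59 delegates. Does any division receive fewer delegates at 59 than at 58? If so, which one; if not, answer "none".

At 58 seats: P1 8, P3 16, P2 10, P4 10, P6 14.
At 59 seats: P1 8, P3 16, P2 10, P4 11, P6 14.
No division's allocation decreased.

none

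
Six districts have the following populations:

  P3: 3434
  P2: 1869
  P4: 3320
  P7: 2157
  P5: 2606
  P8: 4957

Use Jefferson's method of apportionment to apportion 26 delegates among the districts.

P3=5; P2=2; P4=5; P7=3; P5=4; P8=7

Standard divisor 18343/26 ≈ 705.5; standard quotas: P3 4.867, P2 2.649, P4 4.706, P7 3.057, P5 3.694, P8 7.026.
Rounding down gives 4, 2, 4, 3, 3, 7 = 23 seats, so the divisor must be adjusted.
With modified divisor 640: modified quotas P3 5.366, P2 2.920, P4 5.188, P7 3.370, P5 4.072, P8 7.745.
Rounding down: P3 5, P2 2, P4 5, P7 3, P5 4, P8 7 (total 26).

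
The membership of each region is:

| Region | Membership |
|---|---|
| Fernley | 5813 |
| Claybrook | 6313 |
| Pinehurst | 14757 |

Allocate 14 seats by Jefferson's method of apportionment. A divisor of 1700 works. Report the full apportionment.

Fernley 3, Claybrook 3, Pinehurst 8

With modified divisor 1700: modified quotas Fernley 3.419, Claybrook 3.714, Pinehurst 8.681.
Rounding down: Fernley 3, Claybrook 3, Pinehurst 8 (total 14).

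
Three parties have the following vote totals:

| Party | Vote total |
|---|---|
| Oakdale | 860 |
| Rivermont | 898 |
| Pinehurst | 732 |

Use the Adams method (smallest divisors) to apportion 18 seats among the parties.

Standard divisor 2490/18 ≈ 138.333; standard quotas: Oakdale 6.217, Rivermont 6.492, Pinehurst 5.292.
Rounding up gives 7, 7, 6 = 20 seats, so the divisor must be adjusted.
With modified divisor 148: modified quotas Oakdale 5.811, Rivermont 6.068, Pinehurst 4.946.
Rounding up: Oakdale 6, Rivermont 7, Pinehurst 5 (total 18).

Oakdale 6; Rivermont 7; Pinehurst 5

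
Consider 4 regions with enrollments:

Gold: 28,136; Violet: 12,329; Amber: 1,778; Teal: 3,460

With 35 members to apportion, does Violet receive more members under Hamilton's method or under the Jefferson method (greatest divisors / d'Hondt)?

Jefferson

Hamilton: Gold 22, Violet 9, Amber 1, Teal 3.
Jefferson: Gold 22, Violet 10, Amber 1, Teal 2.
Violet gets 9 under Hamilton and 10 under Jefferson.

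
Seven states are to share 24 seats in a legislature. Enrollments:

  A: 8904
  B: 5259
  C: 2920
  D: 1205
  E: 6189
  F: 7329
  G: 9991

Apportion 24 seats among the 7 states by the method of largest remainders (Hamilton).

A 5, B 3, C 2, D 1, E 3, F 4, G 6

Standard divisor: 41797 ÷ 24 ≈ 1741.542.
Standard quotas: A 5.1127, B 3.0197, C 1.6767, D 0.6919, E 3.5537, F 4.2083, G 5.7369.
Lower quotas: A 5, B 3, C 1, D 0, E 3, F 4, G 5 (sum 21, leaving 3 seats).
Remainders in descending order: G 0.7369, D 0.6919, C 0.6767, E 0.5537, F 0.2083, A 0.1127, B 0.0197.
Largest remainders: G, D, C receive the extra seats.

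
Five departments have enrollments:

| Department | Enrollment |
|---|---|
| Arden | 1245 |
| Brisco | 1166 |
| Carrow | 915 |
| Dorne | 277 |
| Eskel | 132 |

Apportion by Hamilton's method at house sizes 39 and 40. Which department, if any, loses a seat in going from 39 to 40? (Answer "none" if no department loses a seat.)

none

At 39 seats: Arden 13, Brisco 12, Carrow 10, Dorne 3, Eskel 1.
At 40 seats: Arden 13, Brisco 13, Carrow 10, Dorne 3, Eskel 1.
No department's allocation decreased.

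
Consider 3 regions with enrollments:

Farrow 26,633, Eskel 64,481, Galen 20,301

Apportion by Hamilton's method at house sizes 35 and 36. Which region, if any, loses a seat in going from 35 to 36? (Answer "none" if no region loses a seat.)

Galen

At 35 seats: Farrow 8, Eskel 20, Galen 7.
At 36 seats: Farrow 9, Eskel 21, Galen 6.
Galen drops from 7 to 6.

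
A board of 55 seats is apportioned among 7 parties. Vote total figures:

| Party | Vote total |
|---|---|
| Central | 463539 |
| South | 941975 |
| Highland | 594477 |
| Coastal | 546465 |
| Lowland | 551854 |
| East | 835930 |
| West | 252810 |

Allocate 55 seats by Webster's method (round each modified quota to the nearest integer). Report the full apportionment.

Central 6, South 13, Highland 8, Coastal 7, Lowland 7, East 11, West 3

Standard divisor 4187050/55 ≈ 76128.182; standard quotas: Central 6.089, South 12.374, Highland 7.809, Coastal 7.178, Lowland 7.249, East 10.981, West 3.321.
Rounding to the nearest integer gives 6, 12, 8, 7, 7, 11, 3 = 54 seats, so the divisor must be adjusted.
With modified divisor 74500: modified quotas Central 6.222, South 12.644, Highland 7.980, Coastal 7.335, Lowland 7.407, East 11.221, West 3.393.
Rounding to the nearest integer: Central 6, South 13, Highland 8, Coastal 7, Lowland 7, East 11, West 3 (total 55).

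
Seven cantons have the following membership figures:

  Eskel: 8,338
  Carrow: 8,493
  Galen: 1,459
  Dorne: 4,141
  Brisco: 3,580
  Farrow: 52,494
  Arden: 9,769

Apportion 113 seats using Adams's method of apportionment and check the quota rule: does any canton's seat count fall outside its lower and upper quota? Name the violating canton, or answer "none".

Standard quotas: Eskel 10.674, Carrow 10.872, Galen 1.868, Dorne 5.301, Brisco 4.583, Farrow 67.198, Arden 12.505.
Adams allocation: Eskel 11, Carrow 11, Galen 2, Dorne 6, Brisco 5, Farrow 65, Arden 13.
Farrow has quota 67.198 (lower 67, upper 68) but receives 65 — outside the quota interval.

Farrow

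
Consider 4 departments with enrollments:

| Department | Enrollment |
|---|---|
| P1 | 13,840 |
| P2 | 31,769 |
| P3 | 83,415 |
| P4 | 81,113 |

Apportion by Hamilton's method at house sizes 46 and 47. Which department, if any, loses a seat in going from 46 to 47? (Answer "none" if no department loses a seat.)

At 46 seats: P1 3, P2 7, P3 18, P4 18.
At 47 seats: P1 3, P2 7, P3 19, P4 18.
No department's allocation decreased.

none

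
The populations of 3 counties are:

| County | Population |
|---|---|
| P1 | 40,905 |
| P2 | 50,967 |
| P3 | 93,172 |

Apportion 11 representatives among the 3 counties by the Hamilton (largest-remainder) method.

P1 2, P2 3, P3 6

Standard divisor: 185044 ÷ 11 ≈ 16822.182.
Standard quotas: P1 2.4316, P2 3.0297, P3 5.5386.
Lower quotas: P1 2, P2 3, P3 5 (sum 10, leaving 1 seat).
Remainders in descending order: P3 0.5386, P1 0.4316, P2 0.0297.
Largest remainder: P3 receives the extra seat.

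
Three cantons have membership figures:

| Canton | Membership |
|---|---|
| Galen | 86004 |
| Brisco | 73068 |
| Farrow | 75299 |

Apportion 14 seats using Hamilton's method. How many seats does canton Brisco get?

4

The standard divisor is 234371/14 ≈ 16740.786.
Standard quotas: Galen 5.1374, Brisco 4.3647, Farrow 4.4979.
Lower quotas: Galen 5, Brisco 4, Farrow 4 (sum 13, leaving 1 seat).
Remainders in descending order: Farrow 0.4979, Brisco 0.3647, Galen 0.1374.
Largest remainder: Farrow receives the extra seat.
Brisco receives 4.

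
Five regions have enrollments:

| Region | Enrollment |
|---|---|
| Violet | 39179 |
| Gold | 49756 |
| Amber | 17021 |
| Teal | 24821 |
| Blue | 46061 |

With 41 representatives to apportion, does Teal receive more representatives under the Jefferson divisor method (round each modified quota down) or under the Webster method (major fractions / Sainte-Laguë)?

Jefferson: Violet 9, Gold 12, Amber 4, Teal 5, Blue 11.
Webster: Violet 9, Gold 11, Amber 4, Teal 6, Blue 11.
Teal gets 5 under Jefferson and 6 under Webster.

Webster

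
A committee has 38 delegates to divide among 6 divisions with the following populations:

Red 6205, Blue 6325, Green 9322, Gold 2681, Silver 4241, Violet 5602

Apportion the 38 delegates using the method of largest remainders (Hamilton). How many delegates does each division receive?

Red 7; Blue 7; Green 10; Gold 3; Silver 5; Violet 6

The standard divisor is 34376/38 ≈ 904.632.
Standard quotas: Red 6.8591, Blue 6.9918, Green 10.3047, Gold 2.9636, Silver 4.6881, Violet 6.1926.
Lower quotas: Red 6, Blue 6, Green 10, Gold 2, Silver 4, Violet 6 (sum 34, leaving 4 seats).
Remainders in descending order: Blue 0.9918, Gold 0.9636, Red 0.8591, Silver 0.6881, Green 0.3047, Violet 0.1926.
The surplus seats go to Blue, Gold, Red, Silver.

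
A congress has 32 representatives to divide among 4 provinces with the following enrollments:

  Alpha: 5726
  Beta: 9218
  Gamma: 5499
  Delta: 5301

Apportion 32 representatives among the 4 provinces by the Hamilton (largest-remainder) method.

Total 25744; standard divisor 25744/32 ≈ 804.5.
Standard quotas: Alpha 7.1175, Beta 11.4580, Gamma 6.8353, Delta 6.5892.
Lower quotas: Alpha 7, Beta 11, Gamma 6, Delta 6 (sum 30, leaving 2 seats).
Remainders in descending order: Gamma 0.8353, Delta 0.5892, Beta 0.4580, Alpha 0.1175.
The surplus seats go to Gamma, Delta.

Alpha 7; Beta 11; Gamma 7; Delta 7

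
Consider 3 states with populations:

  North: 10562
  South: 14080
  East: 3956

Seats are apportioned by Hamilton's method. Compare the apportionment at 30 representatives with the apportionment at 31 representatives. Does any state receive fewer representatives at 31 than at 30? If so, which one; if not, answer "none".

At 30 seats: North 11, South 15, East 4.
At 31 seats: North 12, South 15, East 4.
No state's allocation decreased.

none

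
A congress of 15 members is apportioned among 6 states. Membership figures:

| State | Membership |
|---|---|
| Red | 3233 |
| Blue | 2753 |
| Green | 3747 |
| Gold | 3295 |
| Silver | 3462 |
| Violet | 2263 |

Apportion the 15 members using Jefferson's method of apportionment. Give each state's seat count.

Red 2; Blue 2; Green 3; Gold 3; Silver 3; Violet 2

Standard divisor 18753/15 ≈ 1250.2; standard quotas: Red 2.586, Blue 2.202, Green 2.997, Gold 2.636, Silver 2.769, Violet 1.810.
Rounding down gives 2, 2, 2, 2, 2, 1 = 11 seats, so the divisor must be adjusted.
With modified divisor 1090: modified quotas Red 2.966, Blue 2.526, Green 3.438, Gold 3.023, Silver 3.176, Violet 2.076.
Rounding down: Red 2, Blue 2, Green 3, Gold 3, Silver 3, Violet 2 (total 15).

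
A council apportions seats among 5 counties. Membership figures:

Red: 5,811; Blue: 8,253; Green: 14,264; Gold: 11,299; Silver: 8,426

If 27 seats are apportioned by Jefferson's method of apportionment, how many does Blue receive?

Standard divisor 48053/27 ≈ 1779.741; standard quotas: Red 3.265, Blue 4.637, Green 8.015, Gold 6.349, Silver 4.734.
Rounding down gives 3, 4, 8, 6, 4 = 25 seats, so the divisor must be adjusted.
With modified divisor 1630: modified quotas Red 3.565, Blue 5.063, Green 8.751, Gold 6.932, Silver 5.169.
Rounding down: Red 3, Blue 5, Green 8, Gold 6, Silver 5 (total 27).
Blue receives 5.

5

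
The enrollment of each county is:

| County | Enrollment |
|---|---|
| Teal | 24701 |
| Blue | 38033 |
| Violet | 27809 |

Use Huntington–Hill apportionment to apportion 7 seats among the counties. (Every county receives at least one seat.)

Teal: 2, Blue: 3, Violet: 2

With divisor 13440: modified quotas Teal 1.838, Blue 2.830, Violet 2.069.
Geometric-mean thresholds: Teal √(1·2)=1.414, Blue √(2·3)=2.449, Violet √(2·3)=2.449.
Each quota rounded against its threshold gives Teal 2, Blue 3, Violet 2 (total 7).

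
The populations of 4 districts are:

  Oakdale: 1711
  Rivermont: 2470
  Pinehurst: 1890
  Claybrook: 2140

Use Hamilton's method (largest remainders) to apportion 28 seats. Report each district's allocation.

Oakdale 6, Rivermont 8, Pinehurst 7, Claybrook 7

Standard divisor: 8211 ÷ 28 ≈ 293.25.
Standard quotas: Oakdale 5.835, Rivermont 8.423, Pinehurst 6.445, Claybrook 7.298.
Lower quotas: Oakdale 5, Rivermont 8, Pinehurst 6, Claybrook 7 (sum 26, leaving 2 seats).
Remainders in descending order: Oakdale 0.835, Pinehurst 0.445, Rivermont 0.423, Claybrook 0.298.
The surplus seats go to Oakdale, Pinehurst.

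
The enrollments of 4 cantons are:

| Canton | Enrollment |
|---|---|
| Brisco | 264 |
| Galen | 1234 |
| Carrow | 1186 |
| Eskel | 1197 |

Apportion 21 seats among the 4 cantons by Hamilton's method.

Total 3881; standard divisor 3881/21 ≈ 184.81.
Standard quotas: Brisco 1.428, Galen 6.677, Carrow 6.417, Eskel 6.477.
Lower quotas: Brisco 1, Galen 6, Carrow 6, Eskel 6 (sum 19, leaving 2 seats).
Remainders in descending order: Galen 0.677, Eskel 0.477, Brisco 0.428, Carrow 0.417.
The surplus seats go to Galen, Eskel.

Brisco 1; Galen 7; Carrow 6; Eskel 7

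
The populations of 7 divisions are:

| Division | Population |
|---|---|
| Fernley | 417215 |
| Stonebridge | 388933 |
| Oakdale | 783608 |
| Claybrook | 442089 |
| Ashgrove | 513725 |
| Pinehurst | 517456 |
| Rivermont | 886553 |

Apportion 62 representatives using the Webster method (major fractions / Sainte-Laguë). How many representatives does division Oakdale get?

12

Standard divisor 3949579/62 ≈ 63702.887; standard quotas: Fernley 6.549, Stonebridge 6.105, Oakdale 12.301, Claybrook 6.940, Ashgrove 8.064, Pinehurst 8.123, Rivermont 13.917.
Rounding to the nearest integer gives Fernley 7, Stonebridge 6, Oakdale 12, Claybrook 7, Ashgrove 8, Pinehurst 8, Rivermont 14 — total 62, matching the house size, so no adjustment is needed.
Oakdale receives 12.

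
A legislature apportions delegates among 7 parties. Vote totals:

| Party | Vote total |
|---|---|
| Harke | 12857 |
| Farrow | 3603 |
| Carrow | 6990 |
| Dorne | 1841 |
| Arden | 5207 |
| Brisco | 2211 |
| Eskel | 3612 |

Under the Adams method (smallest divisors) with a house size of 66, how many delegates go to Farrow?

Standard divisor 36321/66 ≈ 550.318; standard quotas: Harke 23.363, Farrow 6.547, Carrow 12.702, Dorne 3.345, Arden 9.462, Brisco 4.018, Eskel 6.563.
Rounding up gives 24, 7, 13, 4, 10, 5, 7 = 70 seats, so the divisor must be adjusted.
With modified divisor 583.5: modified quotas Harke 22.034, Farrow 6.175, Carrow 11.979, Dorne 3.155, Arden 8.924, Brisco 3.789, Eskel 6.190.
Rounding up: Harke 23, Farrow 7, Carrow 12, Dorne 4, Arden 9, Brisco 4, Eskel 7 (total 66).
Farrow receives 7.

7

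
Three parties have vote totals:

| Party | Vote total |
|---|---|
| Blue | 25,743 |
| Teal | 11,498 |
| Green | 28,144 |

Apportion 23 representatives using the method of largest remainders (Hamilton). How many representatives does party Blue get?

Standard divisor: 65385 ÷ 23 ≈ 2842.826.
Standard quotas: Blue 9.0554, Teal 4.0446, Green 9.9000.
Lower quotas: Blue 9, Teal 4, Green 9 (sum 22, leaving 1 seat).
Remainders in descending order: Green 0.9000, Blue 0.0554, Teal 0.0446.
Largest remainder: Green receives the extra seat.
Blue receives 9.

9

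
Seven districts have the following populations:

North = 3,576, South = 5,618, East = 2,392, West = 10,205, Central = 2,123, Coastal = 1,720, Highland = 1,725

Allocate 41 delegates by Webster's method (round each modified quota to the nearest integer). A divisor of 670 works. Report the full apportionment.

North=5, South=8, East=4, West=15, Central=3, Coastal=3, Highland=3

With modified divisor 670: modified quotas North 5.337, South 8.385, East 3.570, West 15.231, Central 3.169, Coastal 2.567, Highland 2.575.
Rounding to the nearest integer: North 5, South 8, East 4, West 15, Central 3, Coastal 3, Highland 3 (total 41).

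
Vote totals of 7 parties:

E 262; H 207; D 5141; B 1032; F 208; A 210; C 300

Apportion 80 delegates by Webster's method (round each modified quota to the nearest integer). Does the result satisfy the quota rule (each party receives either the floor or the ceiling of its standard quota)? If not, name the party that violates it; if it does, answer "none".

D

Standard quotas: E 2.848, H 2.250, D 55.880, B 11.217, F 2.261, A 2.283, C 3.261.
Webster allocation: E 3, H 2, D 57, B 11, F 2, A 2, C 3.
D has quota 55.880 (lower 55, upper 56) but receives 57 — outside the quota interval.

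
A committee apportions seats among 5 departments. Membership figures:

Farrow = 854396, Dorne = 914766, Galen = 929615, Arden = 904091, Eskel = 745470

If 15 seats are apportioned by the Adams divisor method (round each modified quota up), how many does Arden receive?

3

Standard divisor 4348338/15 ≈ 289889.2; standard quotas: Farrow 2.947, Dorne 3.156, Galen 3.207, Arden 3.119, Eskel 2.572.
Rounding up gives 3, 4, 4, 4, 3 = 18 seats, so the divisor must be adjusted.
With modified divisor 341300: modified quotas Farrow 2.503, Dorne 2.680, Galen 2.724, Arden 2.649, Eskel 2.184.
Rounding up: Farrow 3, Dorne 3, Galen 3, Arden 3, Eskel 3 (total 15).
Arden receives 3.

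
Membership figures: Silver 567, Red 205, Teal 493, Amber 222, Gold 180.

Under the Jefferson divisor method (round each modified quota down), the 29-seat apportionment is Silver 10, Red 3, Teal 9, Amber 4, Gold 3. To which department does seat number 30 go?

Priority for the next seat is population ÷ (current seats + 1).
Priorities: Silver 51.545, Red 51.250, Teal 49.300, Amber 44.400, Gold 45.000.
Highest priority: Silver.

Silver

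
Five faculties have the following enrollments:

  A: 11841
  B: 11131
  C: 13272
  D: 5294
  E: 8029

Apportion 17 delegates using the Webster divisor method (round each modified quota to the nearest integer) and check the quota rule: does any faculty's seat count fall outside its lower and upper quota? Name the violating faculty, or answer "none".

Standard quotas: A 4.061, B 3.818, C 4.552, D 1.816, E 2.754.
Webster allocation: A 4, B 4, C 4, D 2, E 3.
Every allocation lies between the lower and upper quota.

none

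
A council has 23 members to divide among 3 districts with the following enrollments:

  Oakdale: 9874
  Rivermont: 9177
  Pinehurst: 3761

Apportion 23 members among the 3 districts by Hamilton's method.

Oakdale=10, Rivermont=9, Pinehurst=4

The standard divisor is 22812/23 ≈ 991.826.
Standard quotas: Oakdale 9.9554, Rivermont 9.2526, Pinehurst 3.7920.
Lower quotas: Oakdale 9, Rivermont 9, Pinehurst 3 (sum 21, leaving 2 seats).
Remainders in descending order: Oakdale 0.9554, Pinehurst 0.7920, Rivermont 0.2526.
Largest remainders: Oakdale, Pinehurst receive the extra seats.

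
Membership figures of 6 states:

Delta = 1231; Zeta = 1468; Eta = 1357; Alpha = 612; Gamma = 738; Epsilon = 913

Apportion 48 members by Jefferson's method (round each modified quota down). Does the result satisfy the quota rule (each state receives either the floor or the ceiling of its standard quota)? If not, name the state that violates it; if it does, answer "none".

none

Standard quotas: Delta 9.351, Zeta 11.151, Eta 10.308, Alpha 4.649, Gamma 5.606, Epsilon 6.935.
Jefferson allocation: Delta 10, Zeta 11, Eta 11, Alpha 4, Gamma 5, Epsilon 7.
Every allocation lies between the lower and upper quota.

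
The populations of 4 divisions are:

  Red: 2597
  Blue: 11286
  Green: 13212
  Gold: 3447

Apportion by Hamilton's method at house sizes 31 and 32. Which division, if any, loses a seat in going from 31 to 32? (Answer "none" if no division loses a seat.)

At 31 seats: Red 3, Blue 11, Green 13, Gold 4.
At 32 seats: Red 3, Blue 12, Green 14, Gold 3.
Gold drops from 4 to 3.

Gold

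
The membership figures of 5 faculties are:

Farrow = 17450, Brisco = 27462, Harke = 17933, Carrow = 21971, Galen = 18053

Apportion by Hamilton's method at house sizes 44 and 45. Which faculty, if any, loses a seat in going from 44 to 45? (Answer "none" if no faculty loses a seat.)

At 44 seats: Farrow 7, Brisco 12, Harke 8, Carrow 9, Galen 8.
At 45 seats: Farrow 8, Brisco 12, Harke 8, Carrow 9, Galen 8.
No faculty's allocation decreased.

none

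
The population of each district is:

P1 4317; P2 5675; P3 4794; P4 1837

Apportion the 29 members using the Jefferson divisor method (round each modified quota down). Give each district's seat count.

Standard divisor 16623/29 ≈ 573.207; standard quotas: P1 7.531, P2 9.900, P3 8.363, P4 3.205.
Rounding down gives 7, 9, 8, 3 = 27 seats, so the divisor must be adjusted.
With modified divisor 536: modified quotas P1 8.054, P2 10.588, P3 8.944, P4 3.427.
Rounding down: P1 8, P2 10, P3 8, P4 3 (total 29).

P1=8; P2=10; P3=8; P4=3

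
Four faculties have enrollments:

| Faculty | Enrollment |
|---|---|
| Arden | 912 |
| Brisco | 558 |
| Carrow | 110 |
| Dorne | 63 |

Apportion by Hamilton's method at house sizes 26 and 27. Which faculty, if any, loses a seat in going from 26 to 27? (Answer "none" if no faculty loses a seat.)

none

At 26 seats: Arden 14, Brisco 9, Carrow 2, Dorne 1.
At 27 seats: Arden 15, Brisco 9, Carrow 2, Dorne 1.
No faculty's allocation decreased.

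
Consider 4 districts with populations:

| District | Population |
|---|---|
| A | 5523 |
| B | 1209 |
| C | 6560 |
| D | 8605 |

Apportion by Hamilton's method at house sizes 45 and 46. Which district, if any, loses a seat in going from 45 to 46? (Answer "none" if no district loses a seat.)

B

At 45 seats: A 11, B 3, C 13, D 18.
At 46 seats: A 12, B 2, C 14, D 18.
B drops from 3 to 2.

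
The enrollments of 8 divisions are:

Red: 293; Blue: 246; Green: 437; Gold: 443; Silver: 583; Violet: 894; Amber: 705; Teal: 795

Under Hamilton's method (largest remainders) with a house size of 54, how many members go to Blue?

Standard divisor: 4396 ÷ 54 ≈ 81.407.
Standard quotas: Red 3.599, Blue 3.022, Green 5.368, Gold 5.442, Silver 7.162, Violet 10.982, Amber 8.660, Teal 9.766.
Lower quotas: Red 3, Blue 3, Green 5, Gold 5, Silver 7, Violet 10, Amber 8, Teal 9 (sum 50, leaving 4 seats).
Remainders in descending order: Violet 0.982, Teal 0.766, Amber 0.660, Red 0.599, Gold 0.442, Green 0.368, Silver 0.162, Blue 0.022.
Largest remainders: Violet, Teal, Amber, Red receive the extra seats.
Blue receives 3.

3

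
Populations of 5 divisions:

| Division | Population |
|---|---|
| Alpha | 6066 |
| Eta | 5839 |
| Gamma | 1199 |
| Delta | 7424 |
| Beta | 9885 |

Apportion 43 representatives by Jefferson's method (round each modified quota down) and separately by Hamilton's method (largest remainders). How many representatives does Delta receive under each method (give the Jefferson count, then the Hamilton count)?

Jefferson: Alpha 9, Eta 8, Gamma 1, Delta 11, Beta 14.
Hamilton: Alpha 9, Eta 8, Gamma 2, Delta 10, Beta 14.
Delta gets 11 under Jefferson and 10 under Hamilton.

11 and 10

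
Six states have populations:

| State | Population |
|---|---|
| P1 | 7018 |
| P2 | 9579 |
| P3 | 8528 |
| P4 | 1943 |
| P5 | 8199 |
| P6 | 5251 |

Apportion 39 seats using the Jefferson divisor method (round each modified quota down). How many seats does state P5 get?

Standard divisor 40518/39 ≈ 1038.923; standard quotas: P1 6.755, P2 9.220, P3 8.208, P4 1.870, P5 7.892, P6 5.054.
Rounding down gives 6, 9, 8, 1, 7, 5 = 36 seats, so the divisor must be adjusted.
With modified divisor 960: modified quotas P1 7.310, P2 9.978, P3 8.883, P4 2.024, P5 8.541, P6 5.470.
Rounding down: P1 7, P2 9, P3 8, P4 2, P5 8, P6 5 (total 39).
P5 receives 8.

8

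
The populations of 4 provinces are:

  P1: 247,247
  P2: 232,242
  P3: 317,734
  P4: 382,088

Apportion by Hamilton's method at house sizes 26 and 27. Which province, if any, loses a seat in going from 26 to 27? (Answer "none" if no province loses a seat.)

none

At 26 seats: P1 6, P2 5, P3 7, P4 8.
At 27 seats: P1 6, P2 5, P3 7, P4 9.
No province's allocation decreased.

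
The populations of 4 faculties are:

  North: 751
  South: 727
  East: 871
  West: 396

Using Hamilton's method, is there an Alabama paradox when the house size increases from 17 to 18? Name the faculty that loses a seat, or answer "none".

At 17 seats: North 5, South 5, East 5, West 2.
At 18 seats: North 5, South 5, East 6, West 2.
No faculty's allocation decreased.

none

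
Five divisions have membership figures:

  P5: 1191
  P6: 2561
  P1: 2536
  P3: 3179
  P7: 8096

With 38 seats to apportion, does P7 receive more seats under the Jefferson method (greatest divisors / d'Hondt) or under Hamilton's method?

Jefferson: P5 2, P6 6, P1 5, P3 7, P7 18.
Hamilton: P5 3, P6 6, P1 5, P3 7, P7 17.
P7 gets 18 under Jefferson and 17 under Hamilton.

Jefferson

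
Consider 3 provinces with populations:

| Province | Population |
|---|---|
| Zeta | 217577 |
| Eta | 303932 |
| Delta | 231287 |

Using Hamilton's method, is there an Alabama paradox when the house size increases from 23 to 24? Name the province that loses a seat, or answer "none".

none

At 23 seats: Zeta 7, Eta 9, Delta 7.
At 24 seats: Zeta 7, Eta 10, Delta 7.
No province's allocation decreased.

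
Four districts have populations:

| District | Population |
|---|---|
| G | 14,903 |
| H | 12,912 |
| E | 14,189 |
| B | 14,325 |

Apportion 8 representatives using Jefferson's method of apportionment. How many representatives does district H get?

Standard divisor 56329/8 ≈ 7041.125; standard quotas: G 2.117, H 1.834, E 2.015, B 2.034.
Rounding down gives 2, 1, 2, 2 = 7 seats, so the divisor must be adjusted.
With modified divisor 5700: modified quotas G 2.615, H 2.265, E 2.489, B 2.513.
Rounding down: G 2, H 2, E 2, B 2 (total 8).
H receives 2.

2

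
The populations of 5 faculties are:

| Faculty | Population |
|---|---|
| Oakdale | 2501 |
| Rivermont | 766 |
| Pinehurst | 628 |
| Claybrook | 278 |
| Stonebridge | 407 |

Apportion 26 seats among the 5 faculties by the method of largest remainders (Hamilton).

Standard divisor: 4580 ÷ 26 ≈ 176.154.
Standard quotas: Oakdale 14.198, Rivermont 4.348, Pinehurst 3.565, Claybrook 1.578, Stonebridge 2.310.
Lower quotas: Oakdale 14, Rivermont 4, Pinehurst 3, Claybrook 1, Stonebridge 2 (sum 24, leaving 2 seats).
Remainders in descending order: Claybrook 0.578, Pinehurst 0.565, Rivermont 0.348, Stonebridge 0.310, Oakdale 0.198.
The surplus seats go to Claybrook, Pinehurst.

Oakdale=14, Rivermont=4, Pinehurst=4, Claybrook=2, Stonebridge=2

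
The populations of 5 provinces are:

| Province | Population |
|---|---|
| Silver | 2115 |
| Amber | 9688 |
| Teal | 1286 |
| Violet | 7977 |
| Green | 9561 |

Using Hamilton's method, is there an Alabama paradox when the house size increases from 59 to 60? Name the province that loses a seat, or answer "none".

At 59 seats: Silver 4, Amber 19, Teal 3, Violet 15, Green 18.
At 60 seats: Silver 4, Amber 19, Teal 2, Violet 16, Green 19.
Teal drops from 3 to 2.

Teal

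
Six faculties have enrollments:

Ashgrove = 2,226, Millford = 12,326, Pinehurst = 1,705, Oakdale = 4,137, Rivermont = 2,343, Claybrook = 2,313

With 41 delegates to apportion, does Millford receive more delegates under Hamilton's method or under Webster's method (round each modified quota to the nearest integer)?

Hamilton: Ashgrove 3, Millford 20, Pinehurst 3, Oakdale 7, Rivermont 4, Claybrook 4.
Webster: Ashgrove 4, Millford 19, Pinehurst 3, Oakdale 7, Rivermont 4, Claybrook 4.
Millford gets 20 under Hamilton and 19 under Webster.

Hamilton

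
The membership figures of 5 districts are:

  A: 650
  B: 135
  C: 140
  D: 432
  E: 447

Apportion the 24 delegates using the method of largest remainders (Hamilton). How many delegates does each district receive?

A: 8, B: 2, C: 2, D: 6, E: 6

The standard divisor is 1804/24 ≈ 75.167.
Standard quotas: A 8.647, B 1.796, C 1.863, D 5.747, E 5.947.
Lower quotas: A 8, B 1, C 1, D 5, E 5 (sum 20, leaving 4 seats).
Remainders in descending order: E 0.947, C 0.863, B 0.796, D 0.747, A 0.647.
Largest remainders: E, C, B, D receive the extra seats.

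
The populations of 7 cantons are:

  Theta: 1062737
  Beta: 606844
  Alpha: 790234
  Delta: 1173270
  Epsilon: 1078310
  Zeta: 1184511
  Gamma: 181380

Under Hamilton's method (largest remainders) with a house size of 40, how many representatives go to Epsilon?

Total 6077286; standard divisor 6077286/40 ≈ 151932.15.
Standard quotas: Theta 6.9948, Beta 3.9942, Alpha 5.2012, Delta 7.7223, Epsilon 7.0973, Zeta 7.7963, Gamma 1.1938.
Lower quotas: Theta 6, Beta 3, Alpha 5, Delta 7, Epsilon 7, Zeta 7, Gamma 1 (sum 36, leaving 4 seats).
Remainders in descending order: Theta 0.9948, Beta 0.9942, Zeta 0.7963, Delta 0.7223, Alpha 0.2012, Gamma 0.1938, Epsilon 0.0973.
Largest remainders: Theta, Beta, Zeta, Delta receive the extra seats.
Epsilon receives 7.

7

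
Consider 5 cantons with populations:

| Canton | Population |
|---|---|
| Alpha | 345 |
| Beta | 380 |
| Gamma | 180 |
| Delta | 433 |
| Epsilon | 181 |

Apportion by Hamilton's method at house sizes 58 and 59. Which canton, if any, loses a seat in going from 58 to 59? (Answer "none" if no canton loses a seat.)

none

At 58 seats: Alpha 13, Beta 14, Gamma 7, Delta 17, Epsilon 7.
At 59 seats: Alpha 13, Beta 15, Gamma 7, Delta 17, Epsilon 7.
No canton's allocation decreased.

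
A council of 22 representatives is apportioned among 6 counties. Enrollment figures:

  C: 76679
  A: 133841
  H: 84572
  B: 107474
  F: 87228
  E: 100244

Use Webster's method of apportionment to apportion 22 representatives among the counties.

Standard divisor 590038/22 ≈ 26819.909; standard quotas: C 2.859, A 4.990, H 3.153, B 4.007, F 3.252, E 3.738.
Rounding to the nearest integer gives C 3, A 5, H 3, B 4, F 3, E 4 — total 22, matching the house size, so no adjustment is needed.

C: 3, A: 5, H: 3, B: 4, F: 3, E: 4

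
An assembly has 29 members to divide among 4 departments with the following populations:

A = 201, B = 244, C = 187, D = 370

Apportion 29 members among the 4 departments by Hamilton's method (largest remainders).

A 6, B 7, C 5, D 11

The standard divisor is 1002/29 ≈ 34.552.
Standard quotas: A 5.817, B 7.062, C 5.412, D 10.709.
Lower quotas: A 5, B 7, C 5, D 10 (sum 27, leaving 2 seats).
Remainders in descending order: A 0.817, D 0.709, C 0.412, B 0.062.
The surplus seats go to A, D.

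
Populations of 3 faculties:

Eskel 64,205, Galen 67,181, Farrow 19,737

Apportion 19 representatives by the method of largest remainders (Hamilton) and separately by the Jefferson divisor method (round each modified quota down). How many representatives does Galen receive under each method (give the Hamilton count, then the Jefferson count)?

8 and 9

Hamilton: Eskel 8, Galen 8, Farrow 3.
Jefferson: Eskel 8, Galen 9, Farrow 2.
Galen gets 8 under Hamilton and 9 under Jefferson.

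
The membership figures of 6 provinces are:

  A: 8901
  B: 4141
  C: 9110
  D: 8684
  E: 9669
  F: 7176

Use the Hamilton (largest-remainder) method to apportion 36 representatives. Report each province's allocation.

A: 7, B: 3, C: 7, D: 7, E: 7, F: 5

Total 47681; standard divisor 47681/36 ≈ 1324.472.
Standard quotas: A 6.7204, B 3.1265, C 6.8782, D 6.5566, E 7.3003, F 5.4180.
Lower quotas: A 6, B 3, C 6, D 6, E 7, F 5 (sum 33, leaving 3 seats).
Remainders in descending order: C 0.8782, A 0.7204, D 0.5566, F 0.4180, E 0.3003, B 0.1265.
The surplus seats go to C, A, D.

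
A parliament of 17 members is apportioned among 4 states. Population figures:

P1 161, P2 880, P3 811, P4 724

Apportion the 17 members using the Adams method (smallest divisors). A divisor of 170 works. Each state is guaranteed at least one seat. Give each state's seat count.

P1=1, P2=6, P3=5, P4=5

With modified divisor 170: modified quotas P1 0.947, P2 5.176, P3 4.771, P4 4.259.
Rounding up: P1 1, P2 6, P3 5, P4 5 (total 17).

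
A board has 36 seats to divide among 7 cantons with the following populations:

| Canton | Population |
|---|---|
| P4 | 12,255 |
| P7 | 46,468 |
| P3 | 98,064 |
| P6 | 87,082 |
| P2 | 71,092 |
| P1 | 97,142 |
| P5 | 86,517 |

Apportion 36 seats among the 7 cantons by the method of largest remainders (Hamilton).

Standard divisor: 498620 ÷ 36 ≈ 13850.556.
Standard quotas: P4 0.8848, P7 3.3550, P3 7.0801, P6 6.2873, P2 5.1328, P1 7.0136, P5 6.2465.
Lower quotas: P4 0, P7 3, P3 7, P6 6, P2 5, P1 7, P5 6 (sum 34, leaving 2 seats).
Remainders in descending order: P4 0.8848, P7 0.3550, P6 0.2873, P5 0.2465, P2 0.1328, P3 0.0801, P1 0.0136.
Largest remainders: P4, P7 receive the extra seats.

P4=1, P7=4, P3=7, P6=6, P2=5, P1=7, P5=6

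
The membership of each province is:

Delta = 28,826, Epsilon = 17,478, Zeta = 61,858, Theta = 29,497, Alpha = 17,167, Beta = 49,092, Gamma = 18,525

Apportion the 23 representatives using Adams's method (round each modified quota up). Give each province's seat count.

Standard divisor 222443/23 ≈ 9671.435; standard quotas: Delta 2.981, Epsilon 1.807, Zeta 6.396, Theta 3.050, Alpha 1.775, Beta 5.076, Gamma 1.915.
Rounding up gives 3, 2, 7, 4, 2, 6, 2 = 26 seats, so the divisor must be adjusted.
With modified divisor 11300: modified quotas Delta 2.551, Epsilon 1.547, Zeta 5.474, Theta 2.610, Alpha 1.519, Beta 4.344, Gamma 1.639.
Rounding up: Delta 3, Epsilon 2, Zeta 6, Theta 3, Alpha 2, Beta 5, Gamma 2 (total 23).

Delta: 3; Epsilon: 2; Zeta: 6; Theta: 3; Alpha: 2; Beta: 5; Gamma: 2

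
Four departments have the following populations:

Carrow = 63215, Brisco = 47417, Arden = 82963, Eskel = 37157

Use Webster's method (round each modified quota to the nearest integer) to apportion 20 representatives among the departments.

Standard divisor 230752/20 ≈ 11537.6; standard quotas: Carrow 5.479, Brisco 4.110, Arden 7.191, Eskel 3.221.
Rounding to the nearest integer gives 5, 4, 7, 3 = 19 seats, so the divisor must be adjusted.
With modified divisor 11300: modified quotas Carrow 5.594, Brisco 4.196, Arden 7.342, Eskel 3.288.
Rounding to the nearest integer: Carrow 6, Brisco 4, Arden 7, Eskel 3 (total 20).

Carrow: 6, Brisco: 4, Arden: 7, Eskel: 3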